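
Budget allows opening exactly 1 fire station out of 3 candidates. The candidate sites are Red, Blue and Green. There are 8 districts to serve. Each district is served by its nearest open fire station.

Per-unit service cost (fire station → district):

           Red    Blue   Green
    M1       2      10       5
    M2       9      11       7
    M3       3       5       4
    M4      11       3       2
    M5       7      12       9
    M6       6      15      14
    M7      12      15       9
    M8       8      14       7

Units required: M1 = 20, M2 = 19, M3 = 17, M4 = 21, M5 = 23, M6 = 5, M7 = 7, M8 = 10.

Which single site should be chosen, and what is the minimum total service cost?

Choose Green only; total service cost 753.

With exactly 1 open, each district uses its cheapest among the chosen.
{Green}: M1→Green 5·20=100, M2→Green 7·19=133, M3→Green 4·17=68, M4→Green 2·21=42, M5→Green 9·23=207, M6→Green 14·5=70, M7→Green 9·7=63, M8→Green 7·10=70. Service cost 753.
{Red}: service cost 848
{Blue}: service cost 1153
Among all 3 size-1 choices, {Green} is lowest.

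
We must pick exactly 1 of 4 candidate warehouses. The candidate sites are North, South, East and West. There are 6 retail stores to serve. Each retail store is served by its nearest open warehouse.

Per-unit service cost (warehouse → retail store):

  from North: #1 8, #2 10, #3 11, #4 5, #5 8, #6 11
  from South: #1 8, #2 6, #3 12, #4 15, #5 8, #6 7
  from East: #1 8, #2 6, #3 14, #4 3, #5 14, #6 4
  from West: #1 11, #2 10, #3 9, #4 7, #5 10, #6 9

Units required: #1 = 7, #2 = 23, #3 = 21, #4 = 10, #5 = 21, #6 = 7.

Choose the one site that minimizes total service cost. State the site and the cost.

Choose North only; total service cost 812.

With exactly 1 open, each retail store uses its cheapest among the chosen.
{North}: #1→North 8·7=56, #2→North 10·23=230, #3→North 11·21=231, #4→North 5·10=50, #5→North 8·21=168, #6→North 11·7=77. Service cost 812.
{South}: service cost 813
{West}: service cost 839
Among all 4 size-1 choices, {North} is lowest.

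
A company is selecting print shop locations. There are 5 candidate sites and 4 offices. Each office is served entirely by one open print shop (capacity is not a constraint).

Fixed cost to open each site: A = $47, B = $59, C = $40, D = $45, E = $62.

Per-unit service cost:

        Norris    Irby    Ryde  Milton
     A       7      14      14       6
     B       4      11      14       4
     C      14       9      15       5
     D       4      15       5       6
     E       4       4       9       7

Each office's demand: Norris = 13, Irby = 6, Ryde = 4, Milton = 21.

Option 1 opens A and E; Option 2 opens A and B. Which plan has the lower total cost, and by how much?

Option 1: {A, E}: Norris→E 4·13=52, Irby→E 4·6=24, Ryde→E 9·4=36, Milton→A 6·21=126. Service 238; fixed 109; total 347.
Option 2: {A, B}: Norris→B 4·13=52, Irby→B 11·6=66, Ryde→A 14·4=56, Milton→B 4·21=84. Service 258; fixed 106; total 364.
Difference: |347 − 364| = 17.

Option 1 is cheaper by 17.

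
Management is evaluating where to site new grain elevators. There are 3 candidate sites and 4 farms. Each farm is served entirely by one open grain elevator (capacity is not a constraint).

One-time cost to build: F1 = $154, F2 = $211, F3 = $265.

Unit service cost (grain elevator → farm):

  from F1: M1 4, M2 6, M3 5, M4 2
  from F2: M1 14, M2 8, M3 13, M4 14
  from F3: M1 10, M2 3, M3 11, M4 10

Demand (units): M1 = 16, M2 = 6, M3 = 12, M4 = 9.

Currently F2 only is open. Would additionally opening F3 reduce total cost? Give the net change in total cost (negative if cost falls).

No — net change +111 (cost rises by 111).

Current service cost with {F2}: 554.
Adding F3: each farm re-picks its cheapest; new service cost 400, saving 154.
Extra fixed cost: 265. Net change = 265 − 154 = 111.
(Totals: 765 → 876.)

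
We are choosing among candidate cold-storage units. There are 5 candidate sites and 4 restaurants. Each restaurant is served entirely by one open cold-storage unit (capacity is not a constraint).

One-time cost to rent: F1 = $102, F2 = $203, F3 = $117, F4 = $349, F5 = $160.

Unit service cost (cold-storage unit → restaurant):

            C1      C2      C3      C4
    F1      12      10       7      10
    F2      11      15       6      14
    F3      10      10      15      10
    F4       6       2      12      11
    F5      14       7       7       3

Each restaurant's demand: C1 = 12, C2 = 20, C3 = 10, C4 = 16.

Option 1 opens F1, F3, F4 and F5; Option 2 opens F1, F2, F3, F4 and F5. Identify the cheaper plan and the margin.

Option 1 is cheaper by 193.

Option 1: {F1, F3, F4, F5}: C1→F4 6·12=72, C2→F4 2·20=40, C3→F1 7·10=70, C4→F5 3·16=48. Service 230; fixed 728; total 958.
Option 2: {F1, F2, F3, F4, F5}: C1→F4 6·12=72, C2→F4 2·20=40, C3→F2 6·10=60, C4→F5 3·16=48. Service 220; fixed 931; total 1151.
Difference: |958 − 1151| = 193.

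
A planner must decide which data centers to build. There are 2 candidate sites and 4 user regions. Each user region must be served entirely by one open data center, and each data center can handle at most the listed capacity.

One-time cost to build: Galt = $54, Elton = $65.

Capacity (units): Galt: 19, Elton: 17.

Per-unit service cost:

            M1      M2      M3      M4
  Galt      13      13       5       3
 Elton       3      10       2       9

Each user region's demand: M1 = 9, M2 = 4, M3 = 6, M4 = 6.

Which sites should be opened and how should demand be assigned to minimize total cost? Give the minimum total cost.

Minimum total cost: 228

Open {Galt, Elton}: M1→Elton 3·9=27, M2→Galt 13·4=52, M3→Elton 2·6=12, M4→Galt 3·6=18.
Loads: Galt carries 10/19, Elton carries 15/17. Service 109; fixed 119; total 228.
Next best feasible plan costs 234.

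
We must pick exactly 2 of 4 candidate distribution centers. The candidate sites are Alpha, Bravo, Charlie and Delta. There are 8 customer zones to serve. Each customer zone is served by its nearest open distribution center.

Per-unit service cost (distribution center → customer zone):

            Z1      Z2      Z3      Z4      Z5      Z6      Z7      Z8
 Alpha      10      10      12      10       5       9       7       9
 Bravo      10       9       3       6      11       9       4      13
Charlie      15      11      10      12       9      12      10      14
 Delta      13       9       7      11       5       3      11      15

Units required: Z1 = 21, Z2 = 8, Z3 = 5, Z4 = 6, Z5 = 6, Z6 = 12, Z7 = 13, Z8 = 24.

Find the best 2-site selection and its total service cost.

Choose Alpha and Bravo; total service cost 739.

With exactly 2 open, each customer zone uses its cheapest among the chosen.
{Alpha, Bravo}: Z1→Alpha 10·21=210, Z2→Bravo 9·8=72, Z3→Bravo 3·5=15, Z4→Bravo 6·6=36, Z5→Alpha 5·6=30, Z6→Alpha 9·12=108, Z7→Bravo 4·13=52, Z8→Alpha 9·24=216. Service cost 739.
{Alpha, Delta}: service cost 750
{Bravo, Delta}: service cost 763
Among all 6 size-2 choices, {Alpha, Bravo} is lowest.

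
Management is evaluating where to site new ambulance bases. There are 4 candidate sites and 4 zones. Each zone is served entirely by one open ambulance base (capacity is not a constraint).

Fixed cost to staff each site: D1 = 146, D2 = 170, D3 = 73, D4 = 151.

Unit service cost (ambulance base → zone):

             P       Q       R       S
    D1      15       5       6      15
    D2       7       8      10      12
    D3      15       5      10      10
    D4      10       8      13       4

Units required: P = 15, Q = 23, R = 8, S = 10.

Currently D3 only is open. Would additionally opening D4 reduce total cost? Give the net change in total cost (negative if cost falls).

No — net change +16 (cost rises by 16).

Current service cost with {D3}: 520.
Adding D4: each zone re-picks its cheapest; new service cost 385, saving 135.
Extra fixed cost: 151. Net change = 151 − 135 = 16.
(Totals: 593 → 609.)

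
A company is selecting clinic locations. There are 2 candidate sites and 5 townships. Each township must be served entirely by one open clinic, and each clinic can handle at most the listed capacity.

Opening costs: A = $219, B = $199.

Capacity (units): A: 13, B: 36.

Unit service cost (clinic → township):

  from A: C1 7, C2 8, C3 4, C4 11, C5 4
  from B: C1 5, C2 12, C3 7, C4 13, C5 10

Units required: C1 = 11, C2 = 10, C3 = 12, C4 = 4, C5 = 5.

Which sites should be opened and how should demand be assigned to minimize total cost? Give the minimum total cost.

Open {A, B}: C1→B 5·11=55, C2→A 8·10=80, C3→B 7·12=84, C4→B 13·4=52, C5→B 10·5=50.
Loads: A carries 10/13, B carries 32/36. Service 321; fixed 418; total 739.
Next best feasible plan costs 741.

Minimum total cost: 739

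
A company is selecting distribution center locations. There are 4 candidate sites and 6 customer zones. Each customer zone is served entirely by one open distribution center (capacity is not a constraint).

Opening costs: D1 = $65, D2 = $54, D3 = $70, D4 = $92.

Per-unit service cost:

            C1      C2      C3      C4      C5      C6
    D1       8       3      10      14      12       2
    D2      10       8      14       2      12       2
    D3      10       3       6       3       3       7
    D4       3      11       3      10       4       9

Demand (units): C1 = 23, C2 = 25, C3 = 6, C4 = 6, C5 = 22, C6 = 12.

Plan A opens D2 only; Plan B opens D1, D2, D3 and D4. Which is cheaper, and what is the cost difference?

Plan B is cheaper by 323.

Plan A: {D2}: C1→D2 10·23=230, C2→D2 8·25=200, C3→D2 14·6=84, C4→D2 2·6=12, C5→D2 12·22=264, C6→D2 2·12=24. Service 814; fixed 54; total 868.
Plan B: {D1, D2, D3, D4}: C1→D4 3·23=69, C2→D1 3·25=75, C3→D4 3·6=18, C4→D2 2·6=12, C5→D3 3·22=66, C6→D1 2·12=24. Service 264; fixed 281; total 545.
Difference: |868 − 545| = 323.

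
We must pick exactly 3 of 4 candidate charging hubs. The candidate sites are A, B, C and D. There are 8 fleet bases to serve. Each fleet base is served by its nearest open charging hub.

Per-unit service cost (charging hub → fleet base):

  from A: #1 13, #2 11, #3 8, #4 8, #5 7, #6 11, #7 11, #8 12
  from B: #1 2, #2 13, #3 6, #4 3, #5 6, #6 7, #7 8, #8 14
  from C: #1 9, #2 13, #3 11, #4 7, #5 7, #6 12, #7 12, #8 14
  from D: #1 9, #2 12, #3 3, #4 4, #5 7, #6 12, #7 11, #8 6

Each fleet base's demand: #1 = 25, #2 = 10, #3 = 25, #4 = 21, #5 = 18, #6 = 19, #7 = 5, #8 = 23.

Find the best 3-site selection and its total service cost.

With exactly 3 open, each fleet base uses its cheapest among the chosen.
{A, B, D}: #1→B 2·25=50, #2→A 11·10=110, #3→D 3·25=75, #4→B 3·21=63, #5→B 6·18=108, #6→B 7·19=133, #7→B 8·5=40, #8→D 6·23=138. Service cost 717.
{B, C, D}: service cost 727
{A, B, C}: service cost 930
Among all 4 size-3 choices, {A, B, D} is lowest.

Choose A, B and D; total service cost 717.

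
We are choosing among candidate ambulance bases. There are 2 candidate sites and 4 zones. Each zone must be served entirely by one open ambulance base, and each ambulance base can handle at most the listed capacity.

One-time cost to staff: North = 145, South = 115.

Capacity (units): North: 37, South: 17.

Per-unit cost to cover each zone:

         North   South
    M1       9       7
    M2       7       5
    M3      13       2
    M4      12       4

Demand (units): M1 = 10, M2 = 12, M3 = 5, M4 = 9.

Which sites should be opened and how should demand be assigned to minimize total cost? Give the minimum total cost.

Minimum total cost: 480

Open {North, South}: M1→North 9·10=90, M2→North 7·12=84, M3→South 2·5=10, M4→South 4·9=36.
Loads: North carries 22/37, South carries 14/17. Service 220; fixed 260; total 480.
Next best feasible plan costs 492.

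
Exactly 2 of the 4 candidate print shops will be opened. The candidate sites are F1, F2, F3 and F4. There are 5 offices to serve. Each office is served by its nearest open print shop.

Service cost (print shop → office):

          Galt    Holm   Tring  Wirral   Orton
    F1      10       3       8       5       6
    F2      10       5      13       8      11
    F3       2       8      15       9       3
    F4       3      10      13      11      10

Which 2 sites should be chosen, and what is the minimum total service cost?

With exactly 2 open, each office uses its cheapest among the chosen.
{F1, F3}: Galt→F3 2, Holm→F1 3, Tring→F1 8, Wirral→F1 5, Orton→F3 3. Service cost 21.
{F1, F4}: service cost 25
{F2, F3}: service cost 31
Among all 6 size-2 choices, {F1, F3} is lowest.

Choose F1 and F3; total service cost 21.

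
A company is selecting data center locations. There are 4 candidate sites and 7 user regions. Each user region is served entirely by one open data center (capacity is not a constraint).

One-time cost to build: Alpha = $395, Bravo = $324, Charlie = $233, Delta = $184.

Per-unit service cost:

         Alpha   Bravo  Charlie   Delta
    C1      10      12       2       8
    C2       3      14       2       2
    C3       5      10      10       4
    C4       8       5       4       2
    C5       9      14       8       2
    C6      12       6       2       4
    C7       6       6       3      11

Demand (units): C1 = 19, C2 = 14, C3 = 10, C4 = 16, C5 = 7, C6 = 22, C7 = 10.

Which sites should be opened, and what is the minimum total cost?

Open Charlie only; minimum total cost 593.

For any fixed open set, each user region goes to its cheapest open site; total = fixed + service.
{Charlie}: C1→Charlie 2·19=38, C2→Charlie 2·14=28, C3→Charlie 10·10=100, C4→Charlie 4·16=64, C5→Charlie 8·7=56, C6→Charlie 2·22=44, C7→Charlie 3·10=30. Service 360; fixed 233; total 593.
{Charlie, Delta}: service 226 + fixed 417 = 643
{Delta}: C1→Delta 8·19=152, C2→Delta 2·14=28, C3→Delta 4·10=40, C4→Delta 2·16=32, C5→Delta 2·7=14, C6→Delta 4·22=88, C7→Delta 11·10=110. Service 464; fixed 184; total 648.
{Alpha, Bravo, Charlie, Delta}: C1→Charlie 2·19=38, C2→Charlie 2·14=28, C3→Delta 4·10=40, C4→Delta 2·16=32, C5→Delta 2·7=14, C6→Charlie 2·22=44, C7→Charlie 3·10=30. Service 226; fixed 1136; total 1362.
No other subset beats 593.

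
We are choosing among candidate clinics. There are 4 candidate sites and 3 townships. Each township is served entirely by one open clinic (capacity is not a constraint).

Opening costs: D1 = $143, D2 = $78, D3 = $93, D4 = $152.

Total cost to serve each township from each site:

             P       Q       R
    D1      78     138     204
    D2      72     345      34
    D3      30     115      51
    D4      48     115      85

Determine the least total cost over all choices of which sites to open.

Minimum total cost: 289

For any fixed open set, each township goes to its cheapest open site; total = fixed + service.
{D3}: P→D3 30, Q→D3 115, R→D3 51. Service 196; fixed 93; total 289.
{D2, D3}: P→D3 30, Q→D3 115, R→D2 34. Service 179; fixed 171; total 350.
{D4}: P→D4 48, Q→D4 115, R→D4 85. Service 248; fixed 152; total 400.
{D1, D2, D3, D4}: P→D3 30, Q→D3 115, R→D2 34. Service 179; fixed 466; total 645.
No other subset beats 289.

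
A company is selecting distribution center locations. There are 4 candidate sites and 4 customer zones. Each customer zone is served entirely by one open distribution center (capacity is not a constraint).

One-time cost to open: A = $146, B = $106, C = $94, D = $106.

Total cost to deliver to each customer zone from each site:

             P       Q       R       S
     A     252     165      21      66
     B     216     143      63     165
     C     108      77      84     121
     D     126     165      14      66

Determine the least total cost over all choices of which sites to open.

Minimum total cost: 465

For any fixed open set, each customer zone goes to its cheapest open site; total = fixed + service.
{C, D}: P→C 108, Q→C 77, R→D 14, S→D 66. Service 265; fixed 200; total 465.
{D}: P→D 126, Q→D 165, R→D 14, S→D 66. Service 371; fixed 106; total 477.
{C}: service 390 + fixed 94 = 484
{A, B, C, D}: P→C 108, Q→C 77, R→D 14, S→A 66. Service 265; fixed 452; total 717.
No other subset beats 465.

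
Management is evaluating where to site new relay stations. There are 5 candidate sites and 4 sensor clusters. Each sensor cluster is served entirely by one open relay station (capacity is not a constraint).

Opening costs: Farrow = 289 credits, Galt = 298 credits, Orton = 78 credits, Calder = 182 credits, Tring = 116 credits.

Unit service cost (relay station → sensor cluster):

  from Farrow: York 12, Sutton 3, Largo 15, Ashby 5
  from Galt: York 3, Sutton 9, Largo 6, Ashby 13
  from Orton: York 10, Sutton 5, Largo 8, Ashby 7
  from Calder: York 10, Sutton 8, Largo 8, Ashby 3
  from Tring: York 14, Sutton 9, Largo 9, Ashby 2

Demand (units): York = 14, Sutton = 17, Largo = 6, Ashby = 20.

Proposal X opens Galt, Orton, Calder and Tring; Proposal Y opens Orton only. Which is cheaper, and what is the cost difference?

Proposal Y is cheaper by 386.

Proposal X: {Galt, Orton, Calder, Tring}: York→Galt 3·14=42, Sutton→Orton 5·17=85, Largo→Galt 6·6=36, Ashby→Tring 2·20=40. Service 203; fixed 674; total 877.
Proposal Y: {Orton}: York→Orton 10·14=140, Sutton→Orton 5·17=85, Largo→Orton 8·6=48, Ashby→Orton 7·20=140. Service 413; fixed 78; total 491.
Difference: |877 − 491| = 386.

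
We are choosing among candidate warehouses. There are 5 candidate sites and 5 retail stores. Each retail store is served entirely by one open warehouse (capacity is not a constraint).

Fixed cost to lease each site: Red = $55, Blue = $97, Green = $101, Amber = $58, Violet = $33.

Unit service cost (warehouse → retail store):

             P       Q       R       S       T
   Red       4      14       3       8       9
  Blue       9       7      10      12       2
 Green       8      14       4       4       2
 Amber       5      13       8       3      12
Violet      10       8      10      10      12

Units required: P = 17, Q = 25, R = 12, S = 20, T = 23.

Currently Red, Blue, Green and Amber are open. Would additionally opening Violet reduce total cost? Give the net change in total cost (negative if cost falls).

No — net change +33 (cost rises by 33).

Current service cost with {Red, Blue, Green, Amber}: 385.
Adding Violet: each retail store re-picks its cheapest; new service cost 385, saving 0.
Extra fixed cost: 33. Net change = 33 − 0 = 33.
(Totals: 696 → 729.)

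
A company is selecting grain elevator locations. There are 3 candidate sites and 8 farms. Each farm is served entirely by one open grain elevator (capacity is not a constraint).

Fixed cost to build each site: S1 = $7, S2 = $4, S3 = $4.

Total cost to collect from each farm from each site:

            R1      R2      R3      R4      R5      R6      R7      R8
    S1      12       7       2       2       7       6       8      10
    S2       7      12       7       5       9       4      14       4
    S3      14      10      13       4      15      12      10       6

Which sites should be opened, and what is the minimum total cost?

For any fixed open set, each farm goes to its cheapest open site; total = fixed + service.
{S1, S2}: R1→S2 7, R2→S1 7, R3→S1 2, R4→S1 2, R5→S1 7, R6→S2 4, R7→S1 8, R8→S2 4. Service 41; fixed 11; total 52.
{S1, S2, S3}: service 41 + fixed 15 = 56
{S1}: service 54 + fixed 7 = 61
{S2}: R1→S2 7, R2→S2 12, R3→S2 7, R4→S2 5, R5→S2 9, R6→S2 4, R7→S2 14, R8→S2 4. Service 62; fixed 4; total 66.
No other subset beats 52.

Open S1 and S2; minimum total cost 52.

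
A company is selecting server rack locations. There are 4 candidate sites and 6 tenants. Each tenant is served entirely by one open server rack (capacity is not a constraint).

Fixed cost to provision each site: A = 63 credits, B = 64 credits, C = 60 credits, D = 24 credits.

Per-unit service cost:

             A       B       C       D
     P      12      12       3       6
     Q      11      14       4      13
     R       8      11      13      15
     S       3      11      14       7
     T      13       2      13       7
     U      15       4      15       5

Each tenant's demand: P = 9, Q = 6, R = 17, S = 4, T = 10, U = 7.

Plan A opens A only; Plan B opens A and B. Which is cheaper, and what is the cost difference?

Plan A: {A}: P→A 12·9=108, Q→A 11·6=66, R→A 8·17=136, S→A 3·4=12, T→A 13·10=130, U→A 15·7=105. Service 557; fixed 63; total 620.
Plan B: {A, B}: P→A 12·9=108, Q→A 11·6=66, R→A 8·17=136, S→A 3·4=12, T→B 2·10=20, U→B 4·7=28. Service 370; fixed 127; total 497.
Difference: |620 − 497| = 123.

Plan B is cheaper by 123.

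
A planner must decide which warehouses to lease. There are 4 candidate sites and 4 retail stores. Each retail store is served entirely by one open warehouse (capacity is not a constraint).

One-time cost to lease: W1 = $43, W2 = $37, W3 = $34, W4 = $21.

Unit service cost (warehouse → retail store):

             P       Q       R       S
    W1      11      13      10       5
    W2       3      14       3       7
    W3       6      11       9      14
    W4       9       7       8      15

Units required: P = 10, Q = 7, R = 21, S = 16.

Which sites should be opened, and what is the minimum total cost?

For any fixed open set, each retail store goes to its cheapest open site; total = fixed + service.
{W2, W4}: P→W2 3·10=30, Q→W4 7·7=49, R→W2 3·21=63, S→W2 7·16=112. Service 254; fixed 58; total 312.
{W1, W2, W4}: P→W2 3·10=30, Q→W4 7·7=49, R→W2 3·21=63, S→W1 5·16=80. Service 222; fixed 101; total 323.
{W2}: P→W2 3·10=30, Q→W2 14·7=98, R→W2 3·21=63, S→W2 7·16=112. Service 303; fixed 37; total 340.
{W1, W2, W3, W4}: service 222 + fixed 135 = 357
No other subset beats 312.

Open W2 and W4; minimum total cost 312.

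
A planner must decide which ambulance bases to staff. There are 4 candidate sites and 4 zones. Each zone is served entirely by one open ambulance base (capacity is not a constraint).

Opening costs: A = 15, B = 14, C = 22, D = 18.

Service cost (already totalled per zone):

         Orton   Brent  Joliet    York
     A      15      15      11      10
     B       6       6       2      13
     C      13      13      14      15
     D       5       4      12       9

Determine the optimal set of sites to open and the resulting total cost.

Open B only; minimum total cost 41.

For any fixed open set, each zone goes to its cheapest open site; total = fixed + service.
{B}: Orton→B 6, Brent→B 6, Joliet→B 2, York→B 13. Service 27; fixed 14; total 41.
{D}: service 30 + fixed 18 = 48
{B, D}: service 20 + fixed 32 = 52
{A, B, C, D}: service 20 + fixed 69 = 89
No other subset beats 41.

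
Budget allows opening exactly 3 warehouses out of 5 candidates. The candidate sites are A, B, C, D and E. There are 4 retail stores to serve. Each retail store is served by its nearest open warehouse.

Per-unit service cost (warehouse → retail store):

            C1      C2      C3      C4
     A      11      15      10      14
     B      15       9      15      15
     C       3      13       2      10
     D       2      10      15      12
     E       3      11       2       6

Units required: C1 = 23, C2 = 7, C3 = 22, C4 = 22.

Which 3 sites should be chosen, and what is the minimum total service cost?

With exactly 3 open, each retail store uses its cheapest among the chosen.
{B, D, E}: C1→D 2·23=46, C2→B 9·7=63, C3→E 2·22=44, C4→E 6·22=132. Service cost 285.
{A, D, E}: service cost 292
{C, D, E}: service cost 292
Among all 10 size-3 choices, {B, D, E} is lowest.

Choose B, D and E; total service cost 285.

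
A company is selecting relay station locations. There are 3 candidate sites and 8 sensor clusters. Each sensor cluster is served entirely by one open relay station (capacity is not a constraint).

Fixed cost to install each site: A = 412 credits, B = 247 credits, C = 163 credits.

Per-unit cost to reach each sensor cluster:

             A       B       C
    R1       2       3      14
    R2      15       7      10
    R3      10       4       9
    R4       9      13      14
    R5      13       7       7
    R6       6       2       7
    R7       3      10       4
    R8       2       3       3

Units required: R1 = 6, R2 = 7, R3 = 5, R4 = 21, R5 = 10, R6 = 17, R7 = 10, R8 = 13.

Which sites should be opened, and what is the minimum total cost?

Open B only; minimum total cost 850.

For any fixed open set, each sensor cluster goes to its cheapest open site; total = fixed + service.
{B}: R1→B 3·6=18, R2→B 7·7=49, R3→B 4·5=20, R4→B 13·21=273, R5→B 7·10=70, R6→B 2·17=34, R7→B 10·10=100, R8→B 3·13=39. Service 603; fixed 247; total 850.
{C}: service 761 + fixed 163 = 924
{B, C}: service 543 + fixed 410 = 953
{A, B, C}: R1→A 2·6=12, R2→B 7·7=49, R3→B 4·5=20, R4→A 9·21=189, R5→B 7·10=70, R6→B 2·17=34, R7→A 3·10=30, R8→A 2·13=26. Service 430; fixed 822; total 1252.
No other subset beats 850.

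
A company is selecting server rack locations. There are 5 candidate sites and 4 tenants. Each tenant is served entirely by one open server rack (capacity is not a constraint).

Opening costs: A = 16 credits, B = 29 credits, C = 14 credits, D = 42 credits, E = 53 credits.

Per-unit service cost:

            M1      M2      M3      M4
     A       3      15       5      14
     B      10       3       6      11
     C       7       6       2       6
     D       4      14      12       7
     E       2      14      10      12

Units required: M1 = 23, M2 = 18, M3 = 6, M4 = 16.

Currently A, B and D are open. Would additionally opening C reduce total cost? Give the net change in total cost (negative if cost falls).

Current service cost with {A, B, D}: 265.
Adding C: each tenant re-picks its cheapest; new service cost 231, saving 34.
Extra fixed cost: 14. Net change = 14 − 34 = -20.
(Totals: 352 → 332.)

Yes — net change −20 (cost falls by 20).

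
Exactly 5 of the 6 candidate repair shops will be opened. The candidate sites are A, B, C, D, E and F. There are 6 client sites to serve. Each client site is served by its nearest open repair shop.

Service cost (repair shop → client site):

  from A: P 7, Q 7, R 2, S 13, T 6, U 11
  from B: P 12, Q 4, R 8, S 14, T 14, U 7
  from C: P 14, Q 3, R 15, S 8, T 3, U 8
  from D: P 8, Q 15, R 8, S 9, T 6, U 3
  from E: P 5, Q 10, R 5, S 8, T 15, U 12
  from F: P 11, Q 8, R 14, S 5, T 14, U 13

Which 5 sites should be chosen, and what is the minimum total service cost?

Choose A, C, D, E and F; total service cost 21.

With exactly 5 open, each client site uses its cheapest among the chosen.
{A, C, D, E, F}: P→E 5, Q→C 3, R→A 2, S→F 5, T→C 3, U→D 3. Service cost 21.
{A, B, C, D, F}: service cost 23
{A, B, C, D, E}: service cost 24
Among all 6 size-5 choices, {A, C, D, E, F} is lowest.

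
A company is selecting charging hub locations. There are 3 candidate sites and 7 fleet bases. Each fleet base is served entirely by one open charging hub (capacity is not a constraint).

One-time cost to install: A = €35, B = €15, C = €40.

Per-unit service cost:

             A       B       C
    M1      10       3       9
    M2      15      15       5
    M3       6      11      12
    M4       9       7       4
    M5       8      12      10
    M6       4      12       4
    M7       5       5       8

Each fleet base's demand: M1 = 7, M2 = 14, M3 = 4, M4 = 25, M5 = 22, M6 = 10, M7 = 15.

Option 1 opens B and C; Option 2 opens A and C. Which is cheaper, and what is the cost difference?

Option 2 is cheaper by 2.

Option 1: {B, C}: M1→B 3·7=21, M2→C 5·14=70, M3→B 11·4=44, M4→C 4·25=100, M5→C 10·22=220, M6→C 4·10=40, M7→B 5·15=75. Service 570; fixed 55; total 625.
Option 2: {A, C}: M1→C 9·7=63, M2→C 5·14=70, M3→A 6·4=24, M4→C 4·25=100, M5→A 8·22=176, M6→A 4·10=40, M7→A 5·15=75. Service 548; fixed 75; total 623.
Difference: |625 − 623| = 2.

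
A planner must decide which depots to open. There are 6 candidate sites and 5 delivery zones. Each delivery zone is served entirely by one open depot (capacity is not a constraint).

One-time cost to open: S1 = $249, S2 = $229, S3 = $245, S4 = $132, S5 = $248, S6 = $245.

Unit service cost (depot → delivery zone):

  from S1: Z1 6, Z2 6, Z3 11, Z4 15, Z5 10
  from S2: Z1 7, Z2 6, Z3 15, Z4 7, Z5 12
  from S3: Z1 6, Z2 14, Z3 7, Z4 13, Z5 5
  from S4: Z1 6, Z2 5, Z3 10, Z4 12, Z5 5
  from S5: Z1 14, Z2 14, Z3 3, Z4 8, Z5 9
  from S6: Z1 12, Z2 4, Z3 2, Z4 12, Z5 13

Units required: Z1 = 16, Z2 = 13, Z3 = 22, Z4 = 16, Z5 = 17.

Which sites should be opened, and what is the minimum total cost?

Open S4 only; minimum total cost 790.

For any fixed open set, each delivery zone goes to its cheapest open site; total = fixed + service.
{S4}: Z1→S4 6·16=96, Z2→S4 5·13=65, Z3→S4 10·22=220, Z4→S4 12·16=192, Z5→S4 5·17=85. Service 658; fixed 132; total 790.
{S4, S5}: service 440 + fixed 380 = 820
{S4, S6}: Z1→S4 6·16=96, Z2→S6 4·13=52, Z3→S6 2·22=44, Z4→S4 12·16=192, Z5→S4 5·17=85. Service 469; fixed 377; total 846.
{S1, S2, S3, S4, S5, S6}: service 389 + fixed 1348 = 1737
No other subset beats 790.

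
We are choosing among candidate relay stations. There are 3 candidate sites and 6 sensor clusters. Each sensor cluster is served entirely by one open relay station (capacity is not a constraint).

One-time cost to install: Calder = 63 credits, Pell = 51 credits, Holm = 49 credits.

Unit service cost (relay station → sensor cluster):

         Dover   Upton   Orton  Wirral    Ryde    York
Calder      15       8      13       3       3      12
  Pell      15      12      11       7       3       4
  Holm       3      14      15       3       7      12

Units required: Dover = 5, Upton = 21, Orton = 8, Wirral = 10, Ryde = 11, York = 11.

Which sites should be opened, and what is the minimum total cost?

For any fixed open set, each sensor cluster goes to its cheapest open site; total = fixed + service.
{Calder, Pell, Holm}: Dover→Holm 3·5=15, Upton→Calder 8·21=168, Orton→Pell 11·8=88, Wirral→Calder 3·10=30, Ryde→Calder 3·11=33, York→Pell 4·11=44. Service 378; fixed 163; total 541.
{Calder, Pell}: service 438 + fixed 114 = 552
{Pell, Holm}: service 462 + fixed 100 = 562
{Holm}: Dover→Holm 3·5=15, Upton→Holm 14·21=294, Orton→Holm 15·8=120, Wirral→Holm 3·10=30, Ryde→Holm 7·11=77, York→Holm 12·11=132. Service 668; fixed 49; total 717.
No other subset beats 541.

Open Calder, Pell and Holm; minimum total cost 541.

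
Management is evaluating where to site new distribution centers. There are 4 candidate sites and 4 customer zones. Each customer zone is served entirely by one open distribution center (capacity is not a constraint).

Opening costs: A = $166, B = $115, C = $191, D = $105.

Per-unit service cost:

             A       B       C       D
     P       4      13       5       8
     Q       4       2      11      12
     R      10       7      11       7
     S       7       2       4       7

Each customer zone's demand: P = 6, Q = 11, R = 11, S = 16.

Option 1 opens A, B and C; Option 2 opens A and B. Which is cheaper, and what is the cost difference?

Option 2 is cheaper by 191.

Option 1: {A, B, C}: P→A 4·6=24, Q→B 2·11=22, R→B 7·11=77, S→B 2·16=32. Service 155; fixed 472; total 627.
Option 2: {A, B}: P→A 4·6=24, Q→B 2·11=22, R→B 7·11=77, S→B 2·16=32. Service 155; fixed 281; total 436.
Difference: |627 − 436| = 191.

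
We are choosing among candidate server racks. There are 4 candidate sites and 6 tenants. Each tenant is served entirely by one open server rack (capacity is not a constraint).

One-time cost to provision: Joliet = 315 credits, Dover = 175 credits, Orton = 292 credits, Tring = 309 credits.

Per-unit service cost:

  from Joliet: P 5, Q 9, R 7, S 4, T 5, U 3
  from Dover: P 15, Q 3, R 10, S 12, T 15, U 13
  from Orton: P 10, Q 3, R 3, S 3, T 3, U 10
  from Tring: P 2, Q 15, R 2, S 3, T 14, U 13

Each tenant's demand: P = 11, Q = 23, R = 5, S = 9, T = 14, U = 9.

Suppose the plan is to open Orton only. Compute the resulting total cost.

Each tenant is assigned to its cheapest site among the open ones.
{Orton}: P→Orton 10·11=110, Q→Orton 3·23=69, R→Orton 3·5=15, S→Orton 3·9=27, T→Orton 3·14=42, U→Orton 10·9=90. Service 353; fixed 292; total 645.

Total cost: 645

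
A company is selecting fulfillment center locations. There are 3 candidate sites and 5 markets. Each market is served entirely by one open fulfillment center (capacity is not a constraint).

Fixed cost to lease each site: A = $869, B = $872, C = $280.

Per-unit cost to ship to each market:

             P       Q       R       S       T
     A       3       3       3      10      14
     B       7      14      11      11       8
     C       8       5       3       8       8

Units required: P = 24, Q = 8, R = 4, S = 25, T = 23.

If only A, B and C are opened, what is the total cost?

Total cost: 2513

Each market is assigned to its cheapest site among the open ones.
{A, B, C}: P→A 3·24=72, Q→A 3·8=24, R→A 3·4=12, S→C 8·25=200, T→B 8·23=184. Service 492; fixed 2021; total 2513.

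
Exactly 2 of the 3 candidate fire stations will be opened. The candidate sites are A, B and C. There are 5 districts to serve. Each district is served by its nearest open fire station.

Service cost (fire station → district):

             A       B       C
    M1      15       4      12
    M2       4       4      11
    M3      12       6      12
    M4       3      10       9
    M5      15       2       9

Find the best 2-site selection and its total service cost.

Choose A and B; total service cost 19.

With exactly 2 open, each district uses its cheapest among the chosen.
{A, B}: M1→B 4, M2→A 4, M3→B 6, M4→A 3, M5→B 2. Service cost 19.
{B, C}: service cost 25
{A, C}: service cost 40
Among all 3 size-2 choices, {A, B} is lowest.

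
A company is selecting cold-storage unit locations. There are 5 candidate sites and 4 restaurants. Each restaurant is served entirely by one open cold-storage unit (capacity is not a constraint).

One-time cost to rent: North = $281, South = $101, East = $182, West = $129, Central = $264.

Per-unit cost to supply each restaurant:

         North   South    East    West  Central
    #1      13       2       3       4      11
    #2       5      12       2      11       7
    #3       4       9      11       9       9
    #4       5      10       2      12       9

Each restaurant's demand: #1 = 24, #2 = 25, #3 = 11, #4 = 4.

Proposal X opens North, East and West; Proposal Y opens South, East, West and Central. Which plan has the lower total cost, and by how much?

Proposal X: {North, East, West}: #1→East 3·24=72, #2→East 2·25=50, #3→North 4·11=44, #4→East 2·4=8. Service 174; fixed 592; total 766.
Proposal Y: {South, East, West, Central}: #1→South 2·24=48, #2→East 2·25=50, #3→South 9·11=99, #4→East 2·4=8. Service 205; fixed 676; total 881.
Difference: |766 − 881| = 115.

Proposal X is cheaper by 115.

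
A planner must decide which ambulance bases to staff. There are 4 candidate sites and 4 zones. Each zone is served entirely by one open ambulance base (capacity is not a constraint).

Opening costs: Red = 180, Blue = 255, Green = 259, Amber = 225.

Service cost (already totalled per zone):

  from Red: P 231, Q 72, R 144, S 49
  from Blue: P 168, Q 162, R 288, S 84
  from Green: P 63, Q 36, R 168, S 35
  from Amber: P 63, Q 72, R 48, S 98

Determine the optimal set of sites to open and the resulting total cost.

For any fixed open set, each zone goes to its cheapest open site; total = fixed + service.
{Amber}: P→Amber 63, Q→Amber 72, R→Amber 48, S→Amber 98. Service 281; fixed 225; total 506.
{Green}: service 302 + fixed 259 = 561
{Red, Amber}: service 232 + fixed 405 = 637
{Red, Blue, Green, Amber}: service 182 + fixed 919 = 1101
No other subset beats 506.

Open Amber only; minimum total cost 506.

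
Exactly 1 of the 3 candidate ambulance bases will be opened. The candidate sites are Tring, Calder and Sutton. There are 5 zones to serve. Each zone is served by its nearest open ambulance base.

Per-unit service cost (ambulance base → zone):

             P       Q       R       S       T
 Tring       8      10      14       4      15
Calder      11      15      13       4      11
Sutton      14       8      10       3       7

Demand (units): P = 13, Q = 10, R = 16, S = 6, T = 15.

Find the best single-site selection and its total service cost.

With exactly 1 open, each zone uses its cheapest among the chosen.
{Sutton}: P→Sutton 14·13=182, Q→Sutton 8·10=80, R→Sutton 10·16=160, S→Sutton 3·6=18, T→Sutton 7·15=105. Service cost 545.
{Tring}: service cost 677
{Calder}: service cost 690
Among all 3 size-1 choices, {Sutton} is lowest.

Choose Sutton only; total service cost 545.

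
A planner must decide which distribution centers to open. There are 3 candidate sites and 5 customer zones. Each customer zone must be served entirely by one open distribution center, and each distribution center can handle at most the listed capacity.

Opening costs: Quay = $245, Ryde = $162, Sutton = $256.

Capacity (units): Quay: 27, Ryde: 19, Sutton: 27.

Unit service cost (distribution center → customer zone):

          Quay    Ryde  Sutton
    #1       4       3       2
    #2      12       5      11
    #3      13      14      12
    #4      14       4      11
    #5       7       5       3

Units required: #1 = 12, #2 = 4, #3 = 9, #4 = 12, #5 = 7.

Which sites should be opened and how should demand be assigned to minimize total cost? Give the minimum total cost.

Minimum total cost: 677

Open {Ryde, Sutton}: #1→Sutton 2·12=24, #2→Sutton 11·4=44, #3→Sutton 12·9=108, #4→Ryde 4·12=48, #5→Ryde 5·7=35.
Loads: Ryde carries 19/19, Sutton carries 25/27. Service 259; fixed 418; total 677.
Next best feasible plan costs 703.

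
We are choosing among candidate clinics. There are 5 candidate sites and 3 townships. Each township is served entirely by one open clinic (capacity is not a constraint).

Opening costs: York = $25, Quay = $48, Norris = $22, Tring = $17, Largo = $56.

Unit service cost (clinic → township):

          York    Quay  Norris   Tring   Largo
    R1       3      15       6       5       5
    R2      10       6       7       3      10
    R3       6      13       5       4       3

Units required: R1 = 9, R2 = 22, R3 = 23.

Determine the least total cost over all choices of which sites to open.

Minimum total cost: 220

For any fixed open set, each township goes to its cheapest open site; total = fixed + service.
{Tring}: R1→Tring 5·9=45, R2→Tring 3·22=66, R3→Tring 4·23=92. Service 203; fixed 17; total 220.
{York, Tring}: R1→York 3·9=27, R2→Tring 3·22=66, R3→Tring 4·23=92. Service 185; fixed 42; total 227.
{Norris, Tring}: R1→Tring 5·9=45, R2→Tring 3·22=66, R3→Tring 4·23=92. Service 203; fixed 39; total 242.
{York, Quay, Norris, Tring, Largo}: service 162 + fixed 168 = 330
No other subset beats 220.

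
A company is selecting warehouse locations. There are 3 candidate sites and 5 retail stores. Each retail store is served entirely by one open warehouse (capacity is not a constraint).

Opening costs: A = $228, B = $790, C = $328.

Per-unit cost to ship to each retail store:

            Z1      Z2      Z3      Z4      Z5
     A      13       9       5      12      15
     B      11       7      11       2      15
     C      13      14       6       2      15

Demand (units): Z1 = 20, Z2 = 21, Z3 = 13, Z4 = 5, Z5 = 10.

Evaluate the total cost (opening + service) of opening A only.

Total cost: 952

Each retail store is assigned to its cheapest site among the open ones.
{A}: Z1→A 13·20=260, Z2→A 9·21=189, Z3→A 5·13=65, Z4→A 12·5=60, Z5→A 15·10=150. Service 724; fixed 228; total 952.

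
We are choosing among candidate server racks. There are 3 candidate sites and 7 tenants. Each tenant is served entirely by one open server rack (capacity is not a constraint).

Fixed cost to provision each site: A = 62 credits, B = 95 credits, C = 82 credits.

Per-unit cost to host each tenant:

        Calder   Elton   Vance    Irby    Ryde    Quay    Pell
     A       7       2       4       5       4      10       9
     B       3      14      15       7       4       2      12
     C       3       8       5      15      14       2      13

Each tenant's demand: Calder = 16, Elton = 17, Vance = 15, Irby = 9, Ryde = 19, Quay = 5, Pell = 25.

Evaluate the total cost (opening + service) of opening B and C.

Each tenant is assigned to its cheapest site among the open ones.
{B, C}: Calder→B 3·16=48, Elton→C 8·17=136, Vance→C 5·15=75, Irby→B 7·9=63, Ryde→B 4·19=76, Quay→B 2·5=10, Pell→B 12·25=300. Service 708; fixed 177; total 885.

Total cost: 885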